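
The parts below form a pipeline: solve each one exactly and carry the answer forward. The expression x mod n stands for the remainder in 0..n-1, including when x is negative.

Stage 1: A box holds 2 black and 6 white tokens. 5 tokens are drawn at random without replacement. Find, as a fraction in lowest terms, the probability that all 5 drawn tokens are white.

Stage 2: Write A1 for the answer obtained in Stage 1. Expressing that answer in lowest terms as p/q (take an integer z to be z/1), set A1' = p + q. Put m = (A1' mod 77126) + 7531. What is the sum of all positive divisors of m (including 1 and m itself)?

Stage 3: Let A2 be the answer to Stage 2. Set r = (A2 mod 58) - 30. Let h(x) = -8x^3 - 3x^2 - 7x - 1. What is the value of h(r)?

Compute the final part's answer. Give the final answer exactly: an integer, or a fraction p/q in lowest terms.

Stage 1: total draws C(8,5) = 56; favorable C(6,5) = 6; P = 3/28; answer 3/28
Stage 2: A1 = 3/28; threaded value p + q = 31; m = 7562; 7562 = 2 * 19 * 199; sigma = (1 + 2) * (1 + 19) * (1 + 199) = 3 * 20 * 200 = 12000; answer 12000
Stage 3: A2 = 12000; r = 22; -8*(22)^3 - 3*(22)^2 - 7*(22)^1 - 1 = (-85184) + (-1452) + (-154) + (-1) = -86791; answer -86791

-86791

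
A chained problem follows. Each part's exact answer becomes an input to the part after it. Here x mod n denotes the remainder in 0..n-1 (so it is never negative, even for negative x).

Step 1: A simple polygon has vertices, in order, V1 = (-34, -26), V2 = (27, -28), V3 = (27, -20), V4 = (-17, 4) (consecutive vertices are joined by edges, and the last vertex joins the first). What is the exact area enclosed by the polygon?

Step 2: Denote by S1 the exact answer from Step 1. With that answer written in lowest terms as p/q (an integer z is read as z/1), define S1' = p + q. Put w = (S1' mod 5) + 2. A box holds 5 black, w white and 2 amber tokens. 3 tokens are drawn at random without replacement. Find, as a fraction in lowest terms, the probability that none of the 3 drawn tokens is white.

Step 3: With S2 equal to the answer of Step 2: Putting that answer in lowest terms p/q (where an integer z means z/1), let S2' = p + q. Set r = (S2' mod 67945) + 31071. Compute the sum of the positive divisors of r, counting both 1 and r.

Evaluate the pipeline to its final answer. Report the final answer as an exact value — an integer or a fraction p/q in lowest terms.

90090

Step 1: cross terms: (-34*-28 - 27*-26)=1654, (27*-20 - 27*-28)=216, (27*4 - -17*-20)=-232, (-17*-26 - -34*4)=578; twice the area = |2216| = 2216; area = 1108; answer 1108
Step 2: S1 = 1108; threaded value p + q = 1109; w = 6; total draws C(13,3) = 286; favorable C(7,3) = 35; P = 35/286; answer 35/286
Step 3: S2 = 35/286; threaded value p + q = 321; r = 31392; 31392 = 2^5 * 3^2 * 109; sigma = (1 + 2 + 4 + 8 + 16 + 32) * (1 + 3 + 9) * (1 + 109) = 63 * 13 * 110 = 90090; answer 90090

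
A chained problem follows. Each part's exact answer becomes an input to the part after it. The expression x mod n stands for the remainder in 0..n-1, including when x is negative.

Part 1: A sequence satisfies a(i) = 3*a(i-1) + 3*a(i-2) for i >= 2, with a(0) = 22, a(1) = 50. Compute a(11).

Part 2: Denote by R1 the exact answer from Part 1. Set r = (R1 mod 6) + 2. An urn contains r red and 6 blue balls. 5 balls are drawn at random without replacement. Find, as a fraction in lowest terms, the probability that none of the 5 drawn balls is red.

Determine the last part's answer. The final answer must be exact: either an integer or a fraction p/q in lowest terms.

Part 1: a(2) = 3*(50) + 3*(22) = 216; iterating: a(2)=216, a(3)=798, a(4)=3042, a(5)=11520, a(6)=43686, a(7)=165618, a(8)=627912, a(9)=2380590, a(10)=9025506, a(11)=34218288; answer 34218288
Part 2: R1 = 34218288; r = 2; total draws C(8,5) = 56; favorable C(6,5) = 6; P = 3/28; answer 3/28

3/28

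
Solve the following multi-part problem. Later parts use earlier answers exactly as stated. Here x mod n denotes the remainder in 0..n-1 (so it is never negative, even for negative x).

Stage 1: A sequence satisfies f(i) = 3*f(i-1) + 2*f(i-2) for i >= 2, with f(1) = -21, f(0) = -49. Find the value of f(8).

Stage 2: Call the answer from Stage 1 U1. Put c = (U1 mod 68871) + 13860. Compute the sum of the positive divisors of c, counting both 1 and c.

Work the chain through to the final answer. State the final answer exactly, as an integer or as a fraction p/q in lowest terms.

81696

Stage 1: f(2) = 3*(-21) + 2*(-49) = -161; iterating: f(2)=-161, f(3)=-525, f(4)=-1897, f(5)=-6741, f(6)=-24017, f(7)=-85533, f(8)=-304633; answer -304633
Stage 2: U1 = -304633; c = 53582; 53582 = 2 * 73 * 367; sigma = (1 + 2) * (1 + 73) * (1 + 367) = 3 * 74 * 368 = 81696; answer 81696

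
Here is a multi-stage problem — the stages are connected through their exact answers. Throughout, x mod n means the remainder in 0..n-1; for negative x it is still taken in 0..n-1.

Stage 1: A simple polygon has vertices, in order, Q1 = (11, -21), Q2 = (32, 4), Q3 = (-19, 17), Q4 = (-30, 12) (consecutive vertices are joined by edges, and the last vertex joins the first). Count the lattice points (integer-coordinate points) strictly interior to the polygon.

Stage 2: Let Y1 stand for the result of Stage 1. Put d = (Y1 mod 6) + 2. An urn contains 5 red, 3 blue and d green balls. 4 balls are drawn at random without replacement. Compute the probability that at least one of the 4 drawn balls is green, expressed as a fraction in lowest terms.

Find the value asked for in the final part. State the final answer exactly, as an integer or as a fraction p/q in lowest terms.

Stage 1: cross terms: (11*4 - 32*-21)=716, (32*17 - -19*4)=620, (-19*12 - -30*17)=282, (-30*-21 - 11*12)=498; twice the area = |2116| = 2116; area = 1058; boundary points = 1 + 1 + 1 + 1 = 4; strictly interior points = area - boundary/2 + 1 = 1057; answer 1057
Stage 2: Y1 = 1057; d = 3; total draws C(11,4) = 330; complement C(8,4) = 70; favorable 330 - 70 = 260; P = 26/33; answer 26/33

26/33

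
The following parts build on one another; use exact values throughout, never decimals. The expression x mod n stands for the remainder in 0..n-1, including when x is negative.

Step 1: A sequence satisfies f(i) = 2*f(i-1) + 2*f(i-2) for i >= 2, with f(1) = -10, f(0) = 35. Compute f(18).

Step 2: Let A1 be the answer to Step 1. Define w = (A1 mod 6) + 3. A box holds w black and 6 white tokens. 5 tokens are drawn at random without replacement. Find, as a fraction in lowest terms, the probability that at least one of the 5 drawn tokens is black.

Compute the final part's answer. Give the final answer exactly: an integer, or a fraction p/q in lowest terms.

Step 1: f(2) = 2*(-10) + 2*(35) = 50; iterating: f(2)=50, f(3)=80, f(4)=260, f(5)=680, f(6)=1880, f(7)=5120, f(8)=14000, f(9)=38240, f(10)=104480, f(11)=285440, f(12)=779840, f(13)=2130560, f(14)=5820800, f(15)=15902720, f(16)=43447040, f(17)=118699520, f(18)=324293120; answer 324293120
Step 2: A1 = 324293120; w = 5; total draws C(11,5) = 462; complement C(6,5) = 6; favorable 462 - 6 = 456; P = 76/77; answer 76/77

76/77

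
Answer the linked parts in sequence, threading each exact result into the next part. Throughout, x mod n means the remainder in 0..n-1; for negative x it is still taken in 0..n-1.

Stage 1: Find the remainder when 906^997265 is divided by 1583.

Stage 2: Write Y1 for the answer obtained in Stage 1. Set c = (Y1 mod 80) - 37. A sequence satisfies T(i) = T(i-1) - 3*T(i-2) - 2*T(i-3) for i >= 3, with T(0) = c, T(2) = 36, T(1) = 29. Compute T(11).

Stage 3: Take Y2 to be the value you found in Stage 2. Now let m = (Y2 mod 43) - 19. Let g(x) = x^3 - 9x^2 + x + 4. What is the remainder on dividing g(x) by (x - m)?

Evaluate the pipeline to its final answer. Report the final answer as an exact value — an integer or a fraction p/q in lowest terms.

Stage 1: squarings mod 1583: 906^1=906, 906^2=842, 906^4=1363, 906^8=910, 906^16=191, 906^32=72, 906^64=435, 906^128=848, 906^256=422, 906^512=788, 906^1024=408, 906^2048=249, 906^4096=264, 906^8192=44, 906^16384=353, 906^32768=1135, 906^65536=1246, 906^131072=1176, 906^262144=1017, 906^524288=590; 906^997265 = 906^1 * 906^16 * 906^128 * 906^256 * 906^512 * 906^1024 * 906^4096 * 906^8192 * 906^65536 * 906^131072 * 906^262144 * 906^524288 = 424 (mod 1583); answer 424
Stage 2: Y1 = 424; c = -13; T(3) = 1*(36) - 3*(29) - 2*(-13) = -25; iterating: T(3)=-25, T(4)=-191, T(5)=-188, T(6)=435, T(7)=1381, T(8)=452, T(9)=-4561, T(10)=-8679, T(11)=4100; answer 4100
Stage 3: Y2 = 4100; m = -4; remainder = value at the root: 1*(-4)^3 - 9*(-4)^2 + 1*(-4)^1 + 4 = (-64) + (-144) + (-4) + (4) = -208; answer -208

-208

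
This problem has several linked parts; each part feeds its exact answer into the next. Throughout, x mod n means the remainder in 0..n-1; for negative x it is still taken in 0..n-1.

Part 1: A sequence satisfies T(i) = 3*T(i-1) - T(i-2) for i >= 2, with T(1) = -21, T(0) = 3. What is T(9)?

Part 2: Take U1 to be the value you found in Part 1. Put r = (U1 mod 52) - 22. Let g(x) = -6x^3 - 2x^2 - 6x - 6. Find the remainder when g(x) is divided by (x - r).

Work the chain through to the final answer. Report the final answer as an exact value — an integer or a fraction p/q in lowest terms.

Part 1: T(2) = 3*(-21) - 1*(3) = -66; iterating: T(2)=-66, T(3)=-177, T(4)=-465, T(5)=-1218, T(6)=-3189, T(7)=-8349, T(8)=-21858, T(9)=-57225; answer -57225
Part 2: U1 = -57225; r = 5; remainder = value at the root: -6*(5)^3 - 2*(5)^2 - 6*(5)^1 - 6 = (-750) + (-50) + (-30) + (-6) = -836; answer -836

-836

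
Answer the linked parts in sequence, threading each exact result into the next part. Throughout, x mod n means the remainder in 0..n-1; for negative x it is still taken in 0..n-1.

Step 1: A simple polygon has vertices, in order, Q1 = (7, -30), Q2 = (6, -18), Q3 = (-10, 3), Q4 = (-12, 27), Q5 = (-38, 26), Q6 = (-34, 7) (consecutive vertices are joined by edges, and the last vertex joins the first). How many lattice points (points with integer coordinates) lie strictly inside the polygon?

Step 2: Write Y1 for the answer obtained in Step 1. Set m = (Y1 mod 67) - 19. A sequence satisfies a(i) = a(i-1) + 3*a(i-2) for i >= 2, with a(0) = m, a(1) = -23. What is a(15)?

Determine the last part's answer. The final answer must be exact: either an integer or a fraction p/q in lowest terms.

327139

Step 1: cross terms: (7*-18 - 6*-30)=54, (6*3 - -10*-18)=-162, (-10*27 - -12*3)=-234, (-12*26 - -38*27)=714, (-38*7 - -34*26)=618, (-34*-30 - 7*7)=971; twice the area = |1961| = 1961; area = 1961/2; boundary points = 1 + 1 + 2 + 1 + 1 + 1 = 7; strictly interior points = area - boundary/2 + 1 = 978; answer 978
Step 2: Y1 = 978; m = 21; a(2) = 1*(-23) + 3*(21) = 40; iterating: a(2)=40, a(3)=-29, a(4)=91, a(5)=4, a(6)=277, a(7)=289, a(8)=1120, a(9)=1987, a(10)=5347, a(11)=11308, a(12)=27349, a(13)=61273, a(14)=143320, a(15)=327139; answer 327139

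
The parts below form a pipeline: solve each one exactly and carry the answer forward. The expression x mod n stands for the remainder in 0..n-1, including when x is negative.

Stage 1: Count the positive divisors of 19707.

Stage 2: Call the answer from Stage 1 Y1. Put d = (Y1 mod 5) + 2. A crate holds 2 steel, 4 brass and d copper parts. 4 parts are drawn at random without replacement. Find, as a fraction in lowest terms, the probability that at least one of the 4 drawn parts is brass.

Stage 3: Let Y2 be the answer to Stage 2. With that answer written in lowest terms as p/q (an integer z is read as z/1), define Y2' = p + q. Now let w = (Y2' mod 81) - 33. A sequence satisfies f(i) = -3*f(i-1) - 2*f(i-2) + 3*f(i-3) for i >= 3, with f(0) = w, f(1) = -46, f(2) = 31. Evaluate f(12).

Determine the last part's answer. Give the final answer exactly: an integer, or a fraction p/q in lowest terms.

Stage 1: 19707 = 3 * 6569; number of divisors = (1+1) * (1+1) = 4; answer 4
Stage 2: Y1 = 4; d = 6; total draws C(12,4) = 495; complement C(8,4) = 70; favorable 495 - 70 = 425; P = 85/99; answer 85/99
Stage 3: Y2 = 85/99; threaded value p + q = 184; w = -11; f(3) = -3*(31) - 2*(-46) + 3*(-11) = -34; iterating: f(3)=-34, f(4)=-98, f(5)=455, f(6)=-1271, f(7)=2609, f(8)=-3920, f(9)=2729, f(10)=7480, f(11)=-39658, f(12)=112201; answer 112201

112201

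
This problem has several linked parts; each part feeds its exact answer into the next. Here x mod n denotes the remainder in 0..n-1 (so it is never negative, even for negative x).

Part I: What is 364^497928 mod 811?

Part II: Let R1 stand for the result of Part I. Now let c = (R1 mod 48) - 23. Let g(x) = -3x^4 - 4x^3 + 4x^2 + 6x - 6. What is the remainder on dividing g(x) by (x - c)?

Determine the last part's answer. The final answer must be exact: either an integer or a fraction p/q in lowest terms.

-336858

Part I: squarings mod 811: 364^1=364, 364^2=303, 364^4=166, 364^8=793, 364^16=324, 364^32=357, 364^64=122, 364^128=286, 364^256=696, 364^512=249, 364^1024=365, 364^2048=221, 364^4096=181, 364^8192=321, 364^16384=44, 364^32768=314, 364^65536=465, 364^131072=499, 364^262144=24; 364^497928 = 364^8 * 364^256 * 364^2048 * 364^4096 * 364^32768 * 364^65536 * 364^131072 * 364^262144 = 89 (mod 811); answer 89
Part II: R1 = 89; c = 18; remainder = value at the root: -3*(18)^4 - 4*(18)^3 + 4*(18)^2 + 6*(18)^1 - 6 = (-314928) + (-23328) + (1296) + (108) + (-6) = -336858; answer -336858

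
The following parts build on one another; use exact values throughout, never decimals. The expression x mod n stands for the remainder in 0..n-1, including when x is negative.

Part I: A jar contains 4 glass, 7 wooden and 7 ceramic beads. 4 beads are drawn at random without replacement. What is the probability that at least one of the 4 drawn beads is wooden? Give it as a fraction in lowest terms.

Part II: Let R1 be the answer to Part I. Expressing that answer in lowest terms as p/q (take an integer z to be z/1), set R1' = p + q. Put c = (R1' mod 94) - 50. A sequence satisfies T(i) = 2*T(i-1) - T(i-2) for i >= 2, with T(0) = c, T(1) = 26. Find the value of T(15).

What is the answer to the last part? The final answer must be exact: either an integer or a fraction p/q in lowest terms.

Part I: total draws C(18,4) = 3060; complement C(11,4) = 330; favorable 3060 - 330 = 2730; P = 91/102; answer 91/102
Part II: R1 = 91/102; threaded value p + q = 193; c = -45; T(2) = 2*(26) - 1*(-45) = 97; iterating: T(2)=97, T(3)=168, T(4)=239, T(5)=310, T(6)=381, T(7)=452, T(8)=523, T(9)=594, T(10)=665, T(11)=736, T(12)=807, T(13)=878, T(14)=949, T(15)=1020; answer 1020

1020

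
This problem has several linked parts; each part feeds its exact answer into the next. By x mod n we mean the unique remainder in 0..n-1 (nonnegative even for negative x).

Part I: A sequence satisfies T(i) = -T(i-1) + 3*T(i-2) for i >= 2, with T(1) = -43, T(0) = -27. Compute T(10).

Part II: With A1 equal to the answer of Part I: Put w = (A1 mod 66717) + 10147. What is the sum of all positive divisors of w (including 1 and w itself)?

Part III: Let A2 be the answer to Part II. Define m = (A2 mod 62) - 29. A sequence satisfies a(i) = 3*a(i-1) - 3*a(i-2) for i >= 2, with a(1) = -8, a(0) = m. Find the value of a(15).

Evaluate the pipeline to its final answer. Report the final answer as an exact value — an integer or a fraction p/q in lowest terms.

Part I: T(2) = -1*(-43) + 3*(-27) = -38; iterating: T(2)=-38, T(3)=-91, T(4)=-23, T(5)=-250, T(6)=181, T(7)=-931, T(8)=1474, T(9)=-4267, T(10)=8689; answer 8689
Part II: A1 = 8689; w = 18836; 18836 = 2^2 * 17 * 277; sigma = (1 + 2 + 4) * (1 + 17) * (1 + 277) = 7 * 18 * 278 = 35028; answer 35028
Part III: A2 = 35028; m = 31; a(2) = 3*(-8) - 3*(31) = -117; iterating: a(2)=-117, a(3)=-327, a(4)=-630, a(5)=-909, a(6)=-837, a(7)=216, a(8)=3159, a(9)=8829, a(10)=17010, a(11)=24543, a(12)=22599, a(13)=-5832, a(14)=-85293, a(15)=-238383; answer -238383

-238383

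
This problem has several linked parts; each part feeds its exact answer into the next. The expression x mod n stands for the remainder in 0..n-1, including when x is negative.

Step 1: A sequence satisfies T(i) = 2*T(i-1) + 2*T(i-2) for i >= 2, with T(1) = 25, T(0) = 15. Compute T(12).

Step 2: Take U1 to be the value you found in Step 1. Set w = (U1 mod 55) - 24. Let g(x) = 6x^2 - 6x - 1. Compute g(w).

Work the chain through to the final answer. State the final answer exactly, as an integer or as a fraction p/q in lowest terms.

Step 1: T(2) = 2*(25) + 2*(15) = 80; iterating: T(2)=80, T(3)=210, T(4)=580, T(5)=1580, T(6)=4320, T(7)=11800, T(8)=32240, T(9)=88080, T(10)=240640, T(11)=657440, T(12)=1796160; answer 1796160
Step 2: U1 = 1796160; w = 1; 6*(1)^2 - 6*(1)^1 - 1 = (6) + (-6) + (-1) = -1; answer -1

-1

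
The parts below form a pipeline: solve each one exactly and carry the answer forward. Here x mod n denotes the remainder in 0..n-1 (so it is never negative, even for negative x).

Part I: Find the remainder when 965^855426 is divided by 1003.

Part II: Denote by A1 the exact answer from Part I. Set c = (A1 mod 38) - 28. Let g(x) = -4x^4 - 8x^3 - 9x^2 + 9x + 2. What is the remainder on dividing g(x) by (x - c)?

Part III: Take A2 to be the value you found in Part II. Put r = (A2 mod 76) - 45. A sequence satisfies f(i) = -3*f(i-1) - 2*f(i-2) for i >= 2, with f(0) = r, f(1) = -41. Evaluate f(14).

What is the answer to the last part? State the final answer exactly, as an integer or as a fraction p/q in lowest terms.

688085

Part I: squarings mod 1003: 965^1=965, 965^2=441, 965^4=902, 965^8=171, 965^16=154, 965^32=647, 965^64=358, 965^128=783, 965^256=256, 965^512=341, 965^1024=936, 965^2048=477, 965^4096=851, 965^8192=35, 965^16384=222, 965^32768=137, 965^65536=715, 965^131072=698, 965^262144=749, 965^524288=324; 965^855426 = 965^2 * 965^128 * 965^256 * 965^1024 * 965^2048 * 965^65536 * 965^262144 * 965^524288 = 985 (mod 1003); answer 985
Part II: A1 = 985; c = 7; remainder = value at the root: -4*(7)^4 - 8*(7)^3 - 9*(7)^2 + 9*(7)^1 + 2 = (-9604) + (-2744) + (-441) + (63) + (2) = -12724; answer -12724
Part III: A2 = -12724; r = -1; f(2) = -3*(-41) - 2*(-1) = 125; iterating: f(2)=125, f(3)=-293, f(4)=629, f(5)=-1301, f(6)=2645, f(7)=-5333, f(8)=10709, f(9)=-21461, f(10)=42965, f(11)=-85973, f(12)=171989, f(13)=-344021, f(14)=688085; answer 688085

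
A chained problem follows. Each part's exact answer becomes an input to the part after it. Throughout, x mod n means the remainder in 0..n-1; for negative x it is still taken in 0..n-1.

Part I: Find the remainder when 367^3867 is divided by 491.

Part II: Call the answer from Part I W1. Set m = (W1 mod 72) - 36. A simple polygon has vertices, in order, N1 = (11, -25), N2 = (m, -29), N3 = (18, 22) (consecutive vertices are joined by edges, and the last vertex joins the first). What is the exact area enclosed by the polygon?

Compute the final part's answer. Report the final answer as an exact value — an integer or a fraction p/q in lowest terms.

Part I: squarings mod 491: 367^1=367, 367^2=155, 367^4=457, 367^8=174, 367^16=325, 367^32=60, 367^64=163, 367^128=55, 367^256=79, 367^512=349, 367^1024=33, 367^2048=107; 367^3867 = 367^1 * 367^2 * 367^8 * 367^16 * 367^256 * 367^512 * 367^1024 * 367^2048 = 364 (mod 491); answer 364
Part II: W1 = 364; m = -32; cross terms: (11*-29 - -32*-25)=-1119, (-32*22 - 18*-29)=-182, (18*-25 - 11*22)=-692; twice the area = |-1993| = 1993; area = 1993/2; answer 1993/2

1993/2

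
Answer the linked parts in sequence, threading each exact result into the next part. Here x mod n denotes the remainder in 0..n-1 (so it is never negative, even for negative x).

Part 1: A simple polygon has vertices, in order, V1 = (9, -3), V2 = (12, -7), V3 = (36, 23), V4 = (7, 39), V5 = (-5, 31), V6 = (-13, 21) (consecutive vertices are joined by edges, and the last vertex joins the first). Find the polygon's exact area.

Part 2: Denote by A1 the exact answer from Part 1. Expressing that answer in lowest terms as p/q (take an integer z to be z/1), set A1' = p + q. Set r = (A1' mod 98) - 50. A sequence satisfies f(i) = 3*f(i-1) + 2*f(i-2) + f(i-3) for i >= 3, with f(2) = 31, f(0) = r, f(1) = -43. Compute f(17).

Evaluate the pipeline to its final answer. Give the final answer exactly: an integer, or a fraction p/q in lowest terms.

Part 1: cross terms: (9*-7 - 12*-3)=-27, (12*23 - 36*-7)=528, (36*39 - 7*23)=1243, (7*31 - -5*39)=412, (-5*21 - -13*31)=298, (-13*-3 - 9*21)=-150; twice the area = |2304| = 2304; area = 1152; answer 1152
Part 2: A1 = 1152; threaded value p + q = 1153; r = 25; f(3) = 3*(31) + 2*(-43) + 1*(25) = 32; iterating: f(3)=32, f(4)=115, f(5)=440, f(6)=1582, f(7)=5741, f(8)=20827, f(9)=75545, f(10)=274030, f(11)=994007, f(12)=3605626, f(13)=13078922, f(14)=47442025, f(15)=172089545, f(16)=624231607, f(17)=2264315936; answer 2264315936

2264315936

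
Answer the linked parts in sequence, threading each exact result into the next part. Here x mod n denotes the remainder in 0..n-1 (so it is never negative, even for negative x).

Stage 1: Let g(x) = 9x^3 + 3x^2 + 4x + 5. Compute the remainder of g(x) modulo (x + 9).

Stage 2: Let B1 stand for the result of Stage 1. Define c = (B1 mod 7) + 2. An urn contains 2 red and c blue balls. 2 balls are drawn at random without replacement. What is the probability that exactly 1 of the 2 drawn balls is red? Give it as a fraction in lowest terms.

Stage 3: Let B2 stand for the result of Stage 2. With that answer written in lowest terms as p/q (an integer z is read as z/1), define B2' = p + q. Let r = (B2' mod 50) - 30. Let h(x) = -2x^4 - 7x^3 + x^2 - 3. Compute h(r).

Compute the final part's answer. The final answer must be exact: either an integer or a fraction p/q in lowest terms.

Stage 1: remainder = value at the root: 9*(-9)^3 + 3*(-9)^2 + 4*(-9)^1 + 5 = (-6561) + (243) + (-36) + (5) = -6349; answer -6349
Stage 2: B1 = -6349; c = 2; total draws C(4,2) = 6; favorable C(2,1)*C(2,1) = 4; P = 2/3; answer 2/3
Stage 3: B2 = 2/3; threaded value p + q = 5; r = -25; -2*(-25)^4 - 7*(-25)^3 + 1*(-25)^2 - 3 = (-781250) + (109375) + (625) + (-3) = -671253; answer -671253

-671253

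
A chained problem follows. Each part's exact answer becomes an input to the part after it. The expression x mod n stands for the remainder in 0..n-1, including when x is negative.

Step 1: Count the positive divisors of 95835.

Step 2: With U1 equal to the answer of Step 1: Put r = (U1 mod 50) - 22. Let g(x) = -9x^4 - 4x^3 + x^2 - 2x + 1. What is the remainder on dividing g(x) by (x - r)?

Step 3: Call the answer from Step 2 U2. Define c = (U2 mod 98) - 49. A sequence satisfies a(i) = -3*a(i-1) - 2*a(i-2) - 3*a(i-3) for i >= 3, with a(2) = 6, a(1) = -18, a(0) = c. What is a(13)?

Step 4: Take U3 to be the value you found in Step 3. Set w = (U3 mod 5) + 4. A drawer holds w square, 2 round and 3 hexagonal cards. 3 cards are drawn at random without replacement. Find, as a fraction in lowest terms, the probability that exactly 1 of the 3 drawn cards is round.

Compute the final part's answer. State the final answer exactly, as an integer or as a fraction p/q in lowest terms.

Step 1: 95835 = 3 * 5 * 6389; number of divisors = (1+1) * (1+1) * (1+1) = 8; answer 8
Step 2: U1 = 8; r = -14; remainder = value at the root: -9*(-14)^4 - 4*(-14)^3 + 1*(-14)^2 - 2*(-14)^1 + 1 = (-345744) + (10976) + (196) + (28) + (1) = -334543; answer -334543
Step 3: U2 = -334543; c = -20; a(3) = -3*(6) - 2*(-18) - 3*(-20) = 78; iterating: a(3)=78, a(4)=-192, a(5)=402, a(6)=-1056, a(7)=2940, a(8)=-7914, a(9)=21030, a(10)=-56082, a(11)=149928, a(12)=-400710, a(13)=1070520; answer 1070520
Step 4: U3 = 1070520; w = 4; total draws C(9,3) = 84; favorable C(2,1)*C(7,2) = 42; P = 1/2; answer 1/2

1/2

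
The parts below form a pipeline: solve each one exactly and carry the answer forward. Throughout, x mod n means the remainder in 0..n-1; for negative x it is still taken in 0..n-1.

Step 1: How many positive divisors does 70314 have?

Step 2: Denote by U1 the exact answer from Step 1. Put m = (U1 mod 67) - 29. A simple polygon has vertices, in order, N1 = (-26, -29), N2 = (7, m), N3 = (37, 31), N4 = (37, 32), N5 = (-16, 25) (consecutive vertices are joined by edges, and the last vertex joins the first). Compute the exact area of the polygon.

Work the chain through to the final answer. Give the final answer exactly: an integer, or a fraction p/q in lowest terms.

Step 1: 70314 = 2 * 3 * 11719; number of divisors = (1+1) * (1+1) * (1+1) = 8; answer 8
Step 2: U1 = 8; m = -21; cross terms: (-26*-21 - 7*-29)=749, (7*31 - 37*-21)=994, (37*32 - 37*31)=37, (37*25 - -16*32)=1437, (-16*-29 - -26*25)=1114; twice the area = |4331| = 4331; area = 4331/2; answer 4331/2

4331/2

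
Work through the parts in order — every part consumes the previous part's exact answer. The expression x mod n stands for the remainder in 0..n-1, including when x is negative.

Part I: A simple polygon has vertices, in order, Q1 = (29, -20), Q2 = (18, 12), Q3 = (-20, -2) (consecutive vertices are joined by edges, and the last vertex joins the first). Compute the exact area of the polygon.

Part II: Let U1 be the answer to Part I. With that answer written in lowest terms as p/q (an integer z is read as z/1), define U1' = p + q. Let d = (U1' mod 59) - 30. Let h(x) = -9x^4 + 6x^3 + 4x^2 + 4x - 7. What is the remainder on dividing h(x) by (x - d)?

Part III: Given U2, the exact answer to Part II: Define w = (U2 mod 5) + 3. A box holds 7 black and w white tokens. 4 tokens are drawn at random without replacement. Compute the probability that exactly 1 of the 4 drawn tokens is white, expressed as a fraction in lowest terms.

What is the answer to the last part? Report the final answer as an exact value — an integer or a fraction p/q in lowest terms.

Part I: cross terms: (29*12 - 18*-20)=708, (18*-2 - -20*12)=204, (-20*-20 - 29*-2)=458; twice the area = |1370| = 1370; area = 685; answer 685
Part II: U1 = 685; threaded value p + q = 686; d = 7; remainder = value at the root: -9*(7)^4 + 6*(7)^3 + 4*(7)^2 + 4*(7)^1 - 7 = (-21609) + (2058) + (196) + (28) + (-7) = -19334; answer -19334
Part III: U2 = -19334; w = 4; total draws C(11,4) = 330; favorable C(4,1)*C(7,3) = 140; P = 14/33; answer 14/33

14/33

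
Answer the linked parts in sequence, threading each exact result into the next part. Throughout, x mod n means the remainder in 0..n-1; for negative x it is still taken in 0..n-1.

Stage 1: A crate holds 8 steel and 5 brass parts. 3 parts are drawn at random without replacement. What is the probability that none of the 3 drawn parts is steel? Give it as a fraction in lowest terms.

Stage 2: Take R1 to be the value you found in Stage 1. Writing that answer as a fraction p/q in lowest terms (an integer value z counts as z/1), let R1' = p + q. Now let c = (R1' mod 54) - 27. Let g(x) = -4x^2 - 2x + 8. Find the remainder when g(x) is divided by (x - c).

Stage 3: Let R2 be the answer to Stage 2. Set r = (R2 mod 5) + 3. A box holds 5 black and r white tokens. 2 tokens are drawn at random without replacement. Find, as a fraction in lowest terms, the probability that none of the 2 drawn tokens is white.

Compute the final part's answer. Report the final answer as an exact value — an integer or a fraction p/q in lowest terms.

Stage 1: total draws C(13,3) = 286; favorable C(5,3) = 10; P = 5/143; answer 5/143
Stage 2: R1 = 5/143; threaded value p + q = 148; c = 13; remainder = value at the root: -4*(13)^2 - 2*(13)^1 + 8 = (-676) + (-26) + (8) = -694; answer -694
Stage 3: R2 = -694; r = 4; total draws C(9,2) = 36; favorable C(5,2) = 10; P = 5/18; answer 5/18

5/18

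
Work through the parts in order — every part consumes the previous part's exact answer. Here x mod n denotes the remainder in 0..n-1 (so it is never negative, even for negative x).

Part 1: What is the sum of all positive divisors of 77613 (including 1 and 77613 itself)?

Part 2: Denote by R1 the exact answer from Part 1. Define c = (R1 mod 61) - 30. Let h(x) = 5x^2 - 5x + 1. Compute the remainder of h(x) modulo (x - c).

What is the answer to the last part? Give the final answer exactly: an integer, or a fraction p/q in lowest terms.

Part 1: 77613 = 3 * 41 * 631; sigma = (1 + 3) * (1 + 41) * (1 + 631) = 4 * 42 * 632 = 106176; answer 106176
Part 2: R1 = 106176; c = 6; remainder = value at the root: 5*(6)^2 - 5*(6)^1 + 1 = (180) + (-30) + (1) = 151; answer 151

151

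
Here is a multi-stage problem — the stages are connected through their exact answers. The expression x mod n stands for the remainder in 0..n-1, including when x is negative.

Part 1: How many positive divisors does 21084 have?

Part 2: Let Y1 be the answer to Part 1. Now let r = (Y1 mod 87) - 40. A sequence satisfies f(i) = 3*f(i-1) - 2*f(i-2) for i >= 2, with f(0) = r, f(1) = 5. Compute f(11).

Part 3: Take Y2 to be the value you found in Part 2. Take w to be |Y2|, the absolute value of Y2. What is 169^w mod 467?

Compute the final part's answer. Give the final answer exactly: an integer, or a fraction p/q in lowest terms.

Part 1: 21084 = 2^2 * 3 * 7 * 251; number of divisors = (2+1) * (1+1) * (1+1) * (1+1) = 24; answer 24
Part 2: Y1 = 24; r = -16; f(2) = 3*(5) - 2*(-16) = 47; iterating: f(2)=47, f(3)=131, f(4)=299, f(5)=635, f(6)=1307, f(7)=2651, f(8)=5339, f(9)=10715, f(10)=21467, f(11)=42971; answer 42971
Part 3: Y2 = 42971; w = 42971; squarings mod 467: 169^1=169, 169^2=74, 169^4=339, 169^8=39, 169^16=120, 169^32=390, 169^64=325, 169^128=83, 169^256=351, 169^512=380, 169^1024=97, 169^2048=69, 169^4096=91, 169^8192=342, 169^16384=214, 169^32768=30; 169^42971 = 169^1 * 169^2 * 169^8 * 169^16 * 169^64 * 169^128 * 169^256 * 169^512 * 169^1024 * 169^8192 * 169^32768 = 202 (mod 467); answer 202

202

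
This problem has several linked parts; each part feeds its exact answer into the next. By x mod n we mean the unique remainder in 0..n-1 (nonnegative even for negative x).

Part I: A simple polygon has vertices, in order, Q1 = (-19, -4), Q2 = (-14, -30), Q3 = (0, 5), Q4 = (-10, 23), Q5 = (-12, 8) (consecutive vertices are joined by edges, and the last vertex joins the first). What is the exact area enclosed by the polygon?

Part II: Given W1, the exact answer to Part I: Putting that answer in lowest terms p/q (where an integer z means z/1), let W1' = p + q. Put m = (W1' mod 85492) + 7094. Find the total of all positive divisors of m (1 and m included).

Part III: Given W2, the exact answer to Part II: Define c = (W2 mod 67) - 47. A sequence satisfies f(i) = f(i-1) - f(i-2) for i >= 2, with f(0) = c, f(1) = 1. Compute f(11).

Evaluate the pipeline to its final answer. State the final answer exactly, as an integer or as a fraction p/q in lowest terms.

Part I: cross terms: (-19*-30 - -14*-4)=514, (-14*5 - 0*-30)=-70, (0*23 - -10*5)=50, (-10*8 - -12*23)=196, (-12*-4 - -19*8)=200; twice the area = |890| = 890; area = 445; answer 445
Part II: W1 = 445; threaded value p + q = 446; m = 7540; 7540 = 2^2 * 5 * 13 * 29; sigma = (1 + 2 + 4) * (1 + 5) * (1 + 13) * (1 + 29) = 7 * 6 * 14 * 30 = 17640; answer 17640
Part III: W2 = 17640; c = -28; f(2) = 1*(1) - 1*(-28) = 29; iterating: f(2)=29, f(3)=28, f(4)=-1, f(5)=-29, f(6)=-28, f(7)=1, f(8)=29, f(9)=28, f(10)=-1, f(11)=-29; answer -29

-29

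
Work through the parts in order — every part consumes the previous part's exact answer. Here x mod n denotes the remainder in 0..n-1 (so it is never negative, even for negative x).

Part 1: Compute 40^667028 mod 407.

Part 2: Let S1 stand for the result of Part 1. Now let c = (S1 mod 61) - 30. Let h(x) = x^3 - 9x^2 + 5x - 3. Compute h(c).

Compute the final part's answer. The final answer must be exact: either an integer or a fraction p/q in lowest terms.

-13338

Part 1: squarings mod 407: 40^1=40, 40^2=379, 40^4=377, 40^8=86, 40^16=70, 40^32=16, 40^64=256, 40^128=9, 40^256=81, 40^512=49, 40^1024=366, 40^2048=53, 40^4096=367, 40^8192=379, 40^16384=377, 40^32768=86, 40^65536=70, 40^131072=16, 40^262144=256, 40^524288=9; 40^667028 = 40^4 * 40^16 * 40^128 * 40^256 * 40^1024 * 40^2048 * 40^8192 * 40^131072 * 40^524288 = 9 (mod 407); answer 9
Part 2: S1 = 9; c = -21; 1*(-21)^3 - 9*(-21)^2 + 5*(-21)^1 - 3 = (-9261) + (-3969) + (-105) + (-3) = -13338; answer -13338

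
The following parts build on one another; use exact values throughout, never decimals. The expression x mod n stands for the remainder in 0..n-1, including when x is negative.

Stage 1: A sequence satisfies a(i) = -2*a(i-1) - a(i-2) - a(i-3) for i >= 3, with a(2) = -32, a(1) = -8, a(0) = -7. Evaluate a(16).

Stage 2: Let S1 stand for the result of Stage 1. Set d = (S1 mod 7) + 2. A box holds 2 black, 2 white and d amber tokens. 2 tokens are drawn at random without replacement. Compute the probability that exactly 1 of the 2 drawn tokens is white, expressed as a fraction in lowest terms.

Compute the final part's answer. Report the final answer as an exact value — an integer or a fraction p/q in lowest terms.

Stage 1: a(3) = -2*(-32) - 1*(-8) - 1*(-7) = 79; iterating: a(3)=79, a(4)=-118, a(5)=189, a(6)=-339, a(7)=607, a(8)=-1064, a(9)=1860, a(10)=-3263, a(11)=5730, a(12)=-10057, a(13)=17647, a(14)=-30967, a(15)=54344, a(16)=-95368; answer -95368
Stage 2: S1 = -95368; d = 2; total draws C(6,2) = 15; favorable C(2,1)*C(4,1) = 8; P = 8/15; answer 8/15

8/15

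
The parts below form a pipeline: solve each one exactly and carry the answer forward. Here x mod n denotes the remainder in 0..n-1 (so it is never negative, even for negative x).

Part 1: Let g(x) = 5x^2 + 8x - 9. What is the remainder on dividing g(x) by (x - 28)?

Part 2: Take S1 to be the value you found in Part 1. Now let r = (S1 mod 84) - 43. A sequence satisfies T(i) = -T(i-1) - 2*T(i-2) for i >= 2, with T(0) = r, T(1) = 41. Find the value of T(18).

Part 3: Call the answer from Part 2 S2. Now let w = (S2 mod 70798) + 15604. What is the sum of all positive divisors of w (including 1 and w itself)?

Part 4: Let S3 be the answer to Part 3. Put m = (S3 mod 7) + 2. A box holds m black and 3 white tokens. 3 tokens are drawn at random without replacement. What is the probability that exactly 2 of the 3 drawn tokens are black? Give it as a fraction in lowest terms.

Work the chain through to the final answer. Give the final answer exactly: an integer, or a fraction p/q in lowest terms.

21/40

Part 1: remainder = value at the root: 5*(28)^2 + 8*(28)^1 - 9 = (3920) + (224) + (-9) = 4135; answer 4135
Part 2: S1 = 4135; r = -24; T(2) = -1*(41) - 2*(-24) = 7; iterating: T(2)=7, T(3)=-89, T(4)=75, T(5)=103, T(6)=-253, T(7)=47, T(8)=459, T(9)=-553, T(10)=-365, T(11)=1471, T(12)=-741, T(13)=-2201, T(14)=3683, T(15)=719, T(16)=-8085, T(17)=6647, T(18)=9523; answer 9523
Part 3: S2 = 9523; w = 25127; 25127 is prime, so its only divisors are 1 and 25127; sigma = 1 + 25127 = 25128; answer 25128
Part 4: S3 = 25128; m = 7; total draws C(10,3) = 120; favorable C(7,2)*C(3,1) = 63; P = 21/40; answer 21/40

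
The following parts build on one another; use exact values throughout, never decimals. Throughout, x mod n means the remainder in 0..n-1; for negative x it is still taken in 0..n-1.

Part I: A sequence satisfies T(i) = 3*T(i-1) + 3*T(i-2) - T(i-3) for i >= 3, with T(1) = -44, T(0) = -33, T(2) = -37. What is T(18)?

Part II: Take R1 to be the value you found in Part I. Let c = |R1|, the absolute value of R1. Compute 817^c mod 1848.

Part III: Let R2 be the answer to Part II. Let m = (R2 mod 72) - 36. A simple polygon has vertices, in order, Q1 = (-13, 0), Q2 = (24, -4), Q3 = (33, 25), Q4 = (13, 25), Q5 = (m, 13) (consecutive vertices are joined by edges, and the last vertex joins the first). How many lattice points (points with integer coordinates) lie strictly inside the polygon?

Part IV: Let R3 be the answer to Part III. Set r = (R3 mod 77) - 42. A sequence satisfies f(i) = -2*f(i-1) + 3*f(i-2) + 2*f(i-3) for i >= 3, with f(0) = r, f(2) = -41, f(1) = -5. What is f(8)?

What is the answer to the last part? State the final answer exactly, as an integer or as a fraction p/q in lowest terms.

Part I: T(3) = 3*(-37) + 3*(-44) - 1*(-33) = -210; iterating: T(3)=-210, T(4)=-697, T(5)=-2684, T(6)=-9933, T(7)=-37154, T(8)=-138577, T(9)=-517260, T(10)=-1930357, T(11)=-7204274, T(12)=-26886633, T(13)=-100342364, T(14)=-374482717, T(15)=-1397588610, T(16)=-5215871617, T(17)=-19465897964, T(18)=-72647720133; answer -72647720133
Part II: R1 = -72647720133; c = 72647720133; squarings mod 1848: 817^1=817, 817^2=361, 817^4=961, 817^8=1369, 817^16=289, 817^32=361, 817^64=961, 817^128=1369, 817^256=289, 817^512=361, 817^1024=961, 817^2048=1369, 817^4096=289, 817^8192=361, 817^16384=961, 817^32768=1369, 817^65536=289, 817^131072=361, 817^262144=961, 817^524288=1369, 817^1048576=289, 817^2097152=361, 817^4194304=961, 817^8388608=1369, 817^16777216=289, 817^33554432=361, 817^67108864=961, 817^134217728=1369, 817^268435456=289, 817^536870912=361, 817^1073741824=961, 817^2147483648=1369, 817^4294967296=289, 817^8589934592=361, 817^17179869184=961, 817^34359738368=1369, 817^68719476736=289; 817^72647720133 = 817^1 * 817^4 * 817^64 * 817^128 * 817^1024 * 817^2048 * 817^4096 * 817^8192 * 817^262144 * 817^2097152 * 817^33554432 * 817^134217728 * 817^536870912 * 817^1073741824 * 817^2147483648 * 817^68719476736 = 1105 (mod 1848); answer 1105
Part III: R2 = 1105; m = -11; cross terms: (-13*-4 - 24*0)=52, (24*25 - 33*-4)=732, (33*25 - 13*25)=500, (13*13 - -11*25)=444, (-11*0 - -13*13)=169; twice the area = |1897| = 1897; area = 1897/2; boundary points = 1 + 1 + 20 + 12 + 1 = 35; strictly interior points = area - boundary/2 + 1 = 932; answer 932
Part IV: R3 = 932; r = -34; f(3) = -2*(-41) + 3*(-5) + 2*(-34) = -1; iterating: f(3)=-1, f(4)=-131, f(5)=177, f(6)=-749, f(7)=1767, f(8)=-5427; answer -5427

-5427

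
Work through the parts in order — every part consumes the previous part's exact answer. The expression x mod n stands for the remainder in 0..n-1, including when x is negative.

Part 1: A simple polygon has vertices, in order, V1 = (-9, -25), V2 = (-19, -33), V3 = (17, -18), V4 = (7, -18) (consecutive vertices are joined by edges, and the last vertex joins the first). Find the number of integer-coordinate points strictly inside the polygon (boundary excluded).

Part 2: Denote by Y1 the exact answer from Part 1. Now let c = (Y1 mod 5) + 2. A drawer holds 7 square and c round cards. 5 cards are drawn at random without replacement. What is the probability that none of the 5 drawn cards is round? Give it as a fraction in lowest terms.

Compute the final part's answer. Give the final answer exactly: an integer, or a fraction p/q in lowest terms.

1/22

Part 1: cross terms: (-9*-33 - -19*-25)=-178, (-19*-18 - 17*-33)=903, (17*-18 - 7*-18)=-180, (7*-25 - -9*-18)=-337; twice the area = |208| = 208; area = 104; boundary points = 2 + 3 + 10 + 1 = 16; strictly interior points = area - boundary/2 + 1 = 97; answer 97
Part 2: Y1 = 97; c = 4; total draws C(11,5) = 462; favorable C(7,5) = 21; P = 1/22; answer 1/22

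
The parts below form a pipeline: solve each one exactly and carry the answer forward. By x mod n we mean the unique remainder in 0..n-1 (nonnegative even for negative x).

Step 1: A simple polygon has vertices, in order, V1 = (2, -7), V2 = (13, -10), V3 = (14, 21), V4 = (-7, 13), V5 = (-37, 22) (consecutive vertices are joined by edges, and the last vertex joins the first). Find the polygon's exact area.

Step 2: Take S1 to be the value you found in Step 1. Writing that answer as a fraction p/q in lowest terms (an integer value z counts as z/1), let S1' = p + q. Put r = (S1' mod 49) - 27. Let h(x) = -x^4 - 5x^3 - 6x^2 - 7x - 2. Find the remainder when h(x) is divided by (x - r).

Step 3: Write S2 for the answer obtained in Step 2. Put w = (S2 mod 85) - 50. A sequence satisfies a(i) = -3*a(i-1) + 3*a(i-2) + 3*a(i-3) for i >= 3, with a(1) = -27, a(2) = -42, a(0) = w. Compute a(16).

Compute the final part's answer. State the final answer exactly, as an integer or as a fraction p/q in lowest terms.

Step 1: cross terms: (2*-10 - 13*-7)=71, (13*21 - 14*-10)=413, (14*13 - -7*21)=329, (-7*22 - -37*13)=327, (-37*-7 - 2*22)=215; twice the area = |1355| = 1355; area = 1355/2; answer 1355/2
Step 2: S1 = 1355/2; threaded value p + q = 1357; r = 7; remainder = value at the root: -1*(7)^4 - 5*(7)^3 - 6*(7)^2 - 7*(7)^1 - 2 = (-2401) + (-1715) + (-294) + (-49) + (-2) = -4461; answer -4461
Step 3: S2 = -4461; w = -6; a(3) = -3*(-42) + 3*(-27) + 3*(-6) = 27; iterating: a(3)=27, a(4)=-288, a(5)=819, a(6)=-3240, a(7)=11313, a(8)=-41202, a(9)=147825, a(10)=-533142, a(11)=1919295, a(12)=-6913836, a(13)=24899967, a(14)=-89683524, a(15)=323008965, a(16)=-1163377566; answer -1163377566

-1163377566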